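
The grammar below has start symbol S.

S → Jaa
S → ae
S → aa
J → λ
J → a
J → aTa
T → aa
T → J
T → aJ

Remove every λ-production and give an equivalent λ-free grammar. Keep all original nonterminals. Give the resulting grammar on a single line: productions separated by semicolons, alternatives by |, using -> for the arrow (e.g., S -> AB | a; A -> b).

Nullable set: {J, T}.
S -> Jaa: J nullable, giving Jaa | aa.
Drop J -> λ.
J -> aTa: T nullable, giving aTa | aa.
T -> J: J nullable, giving J.
T -> aJ: J nullable, giving a | aJ.
Unchanged (no nullable symbols): S -> aa; S -> ae; J -> a; T -> aa.

S -> aa | ae | Jaa; J -> a | aa | aTa; T -> J | a | aJ | aa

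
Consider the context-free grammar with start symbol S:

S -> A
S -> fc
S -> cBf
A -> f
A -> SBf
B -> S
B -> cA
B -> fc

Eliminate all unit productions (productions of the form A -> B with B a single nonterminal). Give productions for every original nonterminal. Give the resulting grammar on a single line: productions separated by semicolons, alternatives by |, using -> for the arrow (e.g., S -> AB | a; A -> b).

Unit productions: B->S, S->A.
Unit pairs (A ⇒* B via units): (B,A), (B,S), (S,A).
S: inherits non-unit rules of {A, S} → SBf | cBf | f | fc.
A: inherits non-unit rules of {A} → SBf | f.
B: inherits non-unit rules of {A, B, S} → SBf | cA | cBf | f | fc.

S -> f | fc | SBf | cBf; A -> f | SBf; B -> f | cA | fc | SBf | cBf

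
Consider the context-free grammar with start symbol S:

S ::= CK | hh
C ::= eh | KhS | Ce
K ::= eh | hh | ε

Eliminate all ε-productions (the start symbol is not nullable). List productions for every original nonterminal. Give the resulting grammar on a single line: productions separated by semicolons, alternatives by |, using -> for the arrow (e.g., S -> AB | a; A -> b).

S -> C | CK | hh; C -> Ce | eh | hS | KhS; K -> eh | hh

Nullable set: {K}.
S -> CK: K nullable, giving C | CK.
C -> KhS: K nullable, giving KhS | hS.
Drop K -> ε.
Unchanged (no nullable symbols): S -> hh; C -> Ce; C -> eh; K -> eh; K -> hh.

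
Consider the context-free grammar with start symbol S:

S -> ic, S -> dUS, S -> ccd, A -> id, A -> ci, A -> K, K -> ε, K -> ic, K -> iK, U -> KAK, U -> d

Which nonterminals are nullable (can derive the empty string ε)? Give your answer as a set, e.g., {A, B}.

Directly nullable (have an ε-rule): {K}.
A is nullable via A -> K (every symbol on the right is already known nullable).
U is nullable via U -> KAK (every symbol on the right is already known nullable).
Not nullable: S — each has a terminal in every rule's right-hand side or depends on a non-nullable symbol.

{A, K, U}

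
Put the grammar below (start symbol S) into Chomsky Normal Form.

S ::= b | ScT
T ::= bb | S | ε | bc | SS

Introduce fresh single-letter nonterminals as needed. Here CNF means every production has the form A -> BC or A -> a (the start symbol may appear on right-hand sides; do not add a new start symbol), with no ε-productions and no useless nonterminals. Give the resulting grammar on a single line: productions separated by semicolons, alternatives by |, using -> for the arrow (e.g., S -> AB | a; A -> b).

S -> b | SA | SC; A -> c; B -> b; C -> AT; D -> AT; T -> b | BA | BB | SA | SD | SS

Nullable: {T}; after ε-elimination: S -> b | Sc | ScT; T -> S | SS | bb | bc.
After unit-elimination: S -> b | Sc | ScT; T -> b | SS | Sc | bb | bc | ScT.
TERM: introduce B -> b, A -> c and substitute in every rule of length ≥2.
BIN: S -> SAT becomes S -> SC, C -> AT; T -> SAT becomes T -> SD, D -> AT.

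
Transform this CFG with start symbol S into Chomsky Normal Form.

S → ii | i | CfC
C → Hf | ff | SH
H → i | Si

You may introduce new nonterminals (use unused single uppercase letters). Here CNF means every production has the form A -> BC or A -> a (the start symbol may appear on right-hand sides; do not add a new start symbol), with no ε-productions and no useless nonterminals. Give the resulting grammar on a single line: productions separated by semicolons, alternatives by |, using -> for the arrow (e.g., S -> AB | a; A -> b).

S -> i | BB | CD; A -> f; B -> i; C -> AA | HA | SH; D -> AC; H -> i | SB

No ε-productions.
No unit productions to eliminate.
TERM: introduce A -> f, B -> i and substitute in every rule of length ≥2.
BIN: S -> CAC becomes S -> CD, D -> AC.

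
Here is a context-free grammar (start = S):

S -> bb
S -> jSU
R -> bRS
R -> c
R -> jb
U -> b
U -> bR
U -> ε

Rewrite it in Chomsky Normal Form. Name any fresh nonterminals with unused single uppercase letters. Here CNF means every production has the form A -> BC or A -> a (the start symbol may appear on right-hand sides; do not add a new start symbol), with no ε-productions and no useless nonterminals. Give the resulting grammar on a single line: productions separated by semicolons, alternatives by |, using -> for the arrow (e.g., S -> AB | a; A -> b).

S -> AA | BD | BS; A -> b; B -> j; C -> RS; D -> SU; R -> c | AC | BA; U -> b | AR

Nullable: {U}; after ε-elimination: S -> bb | jS | jSU; R -> c | jb | bRS; U -> b | bR.
No unit productions to eliminate.
TERM: introduce A -> b, B -> j and substitute in every rule of length ≥2.
BIN: R -> ARS becomes R -> AC, C -> RS; S -> BSU becomes S -> BD, D -> SU.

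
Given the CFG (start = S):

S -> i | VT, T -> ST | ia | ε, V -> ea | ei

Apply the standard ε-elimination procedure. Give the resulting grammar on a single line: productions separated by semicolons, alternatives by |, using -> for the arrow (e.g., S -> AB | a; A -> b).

S -> V | i | VT; T -> S | ST | ia; V -> ea | ei

Nullable set: {T}.
S -> VT: T nullable, giving V | VT.
Drop T -> ε.
T -> ST: T nullable, giving S | ST.
Unchanged (no nullable symbols): S -> i; T -> ia; V -> ea; V -> ei.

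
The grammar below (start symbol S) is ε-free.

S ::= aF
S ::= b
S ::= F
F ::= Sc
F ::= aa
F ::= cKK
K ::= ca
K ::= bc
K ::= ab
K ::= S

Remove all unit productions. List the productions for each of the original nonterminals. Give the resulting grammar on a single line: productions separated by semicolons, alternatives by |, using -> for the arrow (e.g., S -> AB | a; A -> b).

Unit productions: K->S, S->F.
Unit pairs (A ⇒* B via units): (K,F), (K,S), (S,F).
S: inherits non-unit rules of {F, S} → Sc | aF | aa | b | cKK.
F: inherits non-unit rules of {F} → Sc | aa | cKK.
K: inherits non-unit rules of {F, K, S} → Sc | aF | aa | ab | b | bc | cKK | ca.

S -> b | Sc | aF | aa | cKK; F -> Sc | aa | cKK; K -> b | Sc | aF | aa | ab | bc | ca | cKK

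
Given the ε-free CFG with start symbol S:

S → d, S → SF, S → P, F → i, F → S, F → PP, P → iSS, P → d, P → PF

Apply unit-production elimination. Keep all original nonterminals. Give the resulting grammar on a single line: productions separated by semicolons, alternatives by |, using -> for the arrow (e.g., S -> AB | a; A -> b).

Unit productions: F->S, S->P.
Unit pairs (A ⇒* B via units): (F,P), (F,S), (S,P).
S: inherits non-unit rules of {P, S} → PF | SF | d | iSS.
F: inherits non-unit rules of {F, P, S} → PF | PP | SF | d | i | iSS.
P: inherits non-unit rules of {P} → PF | d | iSS.

S -> d | PF | SF | iSS; F -> d | i | PF | PP | SF | iSS; P -> d | PF | iSS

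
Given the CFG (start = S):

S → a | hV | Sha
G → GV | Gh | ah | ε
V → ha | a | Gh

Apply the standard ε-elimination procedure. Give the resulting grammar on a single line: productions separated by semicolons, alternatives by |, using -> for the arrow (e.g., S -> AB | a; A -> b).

Nullable set: {G}.
Drop G -> ε.
G -> GV: G nullable, giving GV | V.
G -> Gh: G nullable, giving Gh | h.
V -> Gh: G nullable, giving Gh | h.
Unchanged (no nullable symbols): S -> Sha; S -> a; S -> hV; G -> ah; V -> a; V -> ha.

S -> a | hV | Sha; G -> V | h | GV | Gh | ah; V -> a | h | Gh | ha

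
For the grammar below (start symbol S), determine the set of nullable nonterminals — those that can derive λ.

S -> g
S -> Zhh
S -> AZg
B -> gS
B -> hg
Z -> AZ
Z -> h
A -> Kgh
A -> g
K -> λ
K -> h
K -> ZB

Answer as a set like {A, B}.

{K}

Directly nullable (have an ε-rule): {K}.
Not nullable: A, B, S, Z — each has a terminal in every rule's right-hand side or depends on a non-nullable symbol.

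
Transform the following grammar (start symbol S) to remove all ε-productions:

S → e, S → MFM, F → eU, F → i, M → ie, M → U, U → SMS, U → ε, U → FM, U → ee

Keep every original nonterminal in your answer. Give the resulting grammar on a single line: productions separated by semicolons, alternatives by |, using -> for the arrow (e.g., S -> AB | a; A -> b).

S -> F | e | FM | MF | MFM; F -> e | i | eU; M -> U | ie; U -> F | FM | SS | ee | SMS

Nullable set: {M, U}.
S -> MFM: M, M nullable, giving F | FM | MF | MFM.
F -> eU: U nullable, giving e | eU.
M -> U: U nullable, giving U.
Drop U -> ε.
U -> FM: M nullable, giving F | FM.
U -> SMS: M nullable, giving SMS | SS.
Unchanged (no nullable symbols): S -> e; F -> i; M -> ie; U -> ee.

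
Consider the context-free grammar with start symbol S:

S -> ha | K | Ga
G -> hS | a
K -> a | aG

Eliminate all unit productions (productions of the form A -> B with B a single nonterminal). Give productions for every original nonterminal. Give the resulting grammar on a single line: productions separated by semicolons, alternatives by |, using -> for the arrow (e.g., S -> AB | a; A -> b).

S -> a | Ga | aG | ha; G -> a | hS; K -> a | aG

Unit productions: S->K.
Unit pairs (A ⇒* B via units): (S,K).
S: inherits non-unit rules of {K, S} → Ga | a | aG | ha.
G: inherits non-unit rules of {G} → a | hS.
K: inherits non-unit rules of {K} → a | aG.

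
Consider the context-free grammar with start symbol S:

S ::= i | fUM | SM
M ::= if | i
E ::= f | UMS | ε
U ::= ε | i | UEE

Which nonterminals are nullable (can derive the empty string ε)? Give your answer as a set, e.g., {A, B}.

{E, U}

Directly nullable (have an ε-rule): {E, U}.
Not nullable: M, S — each has a terminal in every rule's right-hand side or depends on a non-nullable symbol.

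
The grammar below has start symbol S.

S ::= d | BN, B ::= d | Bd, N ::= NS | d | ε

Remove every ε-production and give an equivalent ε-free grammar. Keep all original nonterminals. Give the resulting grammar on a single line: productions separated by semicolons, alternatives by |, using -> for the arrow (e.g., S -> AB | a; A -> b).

Nullable set: {N}.
S -> BN: N nullable, giving B | BN.
Drop N -> ε.
N -> NS: N nullable, giving NS | S.
Unchanged (no nullable symbols): S -> d; B -> Bd; B -> d; N -> d.

S -> B | d | BN; B -> d | Bd; N -> S | d | NS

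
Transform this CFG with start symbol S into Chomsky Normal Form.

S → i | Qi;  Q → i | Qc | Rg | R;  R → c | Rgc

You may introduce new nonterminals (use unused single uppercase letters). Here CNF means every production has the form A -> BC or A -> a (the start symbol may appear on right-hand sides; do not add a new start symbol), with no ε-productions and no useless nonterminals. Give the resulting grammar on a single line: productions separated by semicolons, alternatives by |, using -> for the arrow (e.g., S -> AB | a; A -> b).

S -> i | QC; A -> c; B -> g; C -> i; D -> BA; E -> BA; Q -> c | i | QA | RB | RD; R -> c | RE

No ε-productions.
After unit-elimination: S -> i | Qi; Q -> c | i | Qc | Rg | Rgc; R -> c | Rgc.
TERM: introduce A -> c, B -> g, C -> i and substitute in every rule of length ≥2.
BIN: Q -> RBA becomes Q -> RD, D -> BA; R -> RBA becomes R -> RE, E -> BA.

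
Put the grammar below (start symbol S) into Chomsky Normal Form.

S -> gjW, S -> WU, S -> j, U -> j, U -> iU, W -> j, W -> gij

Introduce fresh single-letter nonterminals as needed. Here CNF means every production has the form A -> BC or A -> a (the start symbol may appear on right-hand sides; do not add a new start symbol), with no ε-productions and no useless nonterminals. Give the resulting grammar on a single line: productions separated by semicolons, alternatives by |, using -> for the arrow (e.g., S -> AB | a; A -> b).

No ε-productions.
No unit productions to eliminate.
TERM: introduce A -> g, C -> i, B -> j and substitute in every rule of length ≥2.
BIN: S -> ABW becomes S -> AD, D -> BW; W -> ACB becomes W -> AE, E -> CB.

S -> j | AD | WU; A -> g; B -> j; C -> i; D -> BW; E -> CB; U -> j | CU; W -> j | AE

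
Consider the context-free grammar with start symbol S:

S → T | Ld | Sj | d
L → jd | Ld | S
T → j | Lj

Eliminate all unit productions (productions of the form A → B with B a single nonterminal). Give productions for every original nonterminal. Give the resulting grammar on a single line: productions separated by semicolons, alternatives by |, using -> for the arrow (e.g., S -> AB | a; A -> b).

S -> d | j | Ld | Lj | Sj; L -> d | j | Ld | Lj | Sj | jd; T -> j | Lj

Unit productions: L->S, S->T.
Unit pairs (A ⇒* B via units): (L,S), (L,T), (S,T).
S: inherits non-unit rules of {S, T} → Ld | Lj | Sj | d | j.
L: inherits non-unit rules of {L, S, T} → Ld | Lj | Sj | d | j | jd.
T: inherits non-unit rules of {T} → Lj | j.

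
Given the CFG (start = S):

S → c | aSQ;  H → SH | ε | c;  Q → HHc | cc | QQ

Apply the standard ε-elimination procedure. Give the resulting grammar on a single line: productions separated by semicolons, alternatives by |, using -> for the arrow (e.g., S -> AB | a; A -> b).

Nullable set: {H}.
Drop H -> ε.
H -> SH: H nullable, giving S | SH.
Q -> HHc: H, H nullable, giving HHc | Hc | c.
Unchanged (no nullable symbols): S -> aSQ; S -> c; H -> c; Q -> QQ; Q -> cc.

S -> c | aSQ; H -> S | c | SH; Q -> c | Hc | QQ | cc | HHc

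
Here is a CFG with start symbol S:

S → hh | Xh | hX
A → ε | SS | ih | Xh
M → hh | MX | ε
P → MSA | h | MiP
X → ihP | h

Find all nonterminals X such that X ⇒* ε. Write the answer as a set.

Directly nullable (have an ε-rule): {A, M}.
Not nullable: P, S, X — each has a terminal in every rule's right-hand side or depends on a non-nullable symbol.

{A, M}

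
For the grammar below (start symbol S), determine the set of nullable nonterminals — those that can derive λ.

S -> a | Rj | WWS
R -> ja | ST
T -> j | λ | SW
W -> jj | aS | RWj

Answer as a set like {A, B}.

{T}

Directly nullable (have an ε-rule): {T}.
Not nullable: R, S, W — each has a terminal in every rule's right-hand side or depends on a non-nullable symbol.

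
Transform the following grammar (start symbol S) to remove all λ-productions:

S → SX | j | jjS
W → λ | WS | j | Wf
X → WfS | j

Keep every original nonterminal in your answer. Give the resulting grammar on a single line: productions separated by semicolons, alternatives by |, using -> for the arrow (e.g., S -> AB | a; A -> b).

S -> j | SX | jjS; W -> S | f | j | WS | Wf; X -> j | fS | WfS

Nullable set: {W}.
Drop W -> λ.
W -> WS: W nullable, giving S | WS.
W -> Wf: W nullable, giving Wf | f.
X -> WfS: W nullable, giving WfS | fS.
Unchanged (no nullable symbols): S -> SX; S -> j; S -> jjS; W -> j; X -> j.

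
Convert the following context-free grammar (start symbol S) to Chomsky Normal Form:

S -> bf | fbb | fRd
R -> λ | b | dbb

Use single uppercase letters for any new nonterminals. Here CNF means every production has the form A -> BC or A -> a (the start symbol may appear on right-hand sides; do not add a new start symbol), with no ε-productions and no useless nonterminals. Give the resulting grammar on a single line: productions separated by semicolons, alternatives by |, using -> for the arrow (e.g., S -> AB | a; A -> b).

Nullable: {R}; after ε-elimination: S -> bf | fd | fRd | fbb; R -> b | dbb.
No unit productions to eliminate.
TERM: introduce B -> b, A -> d, C -> f and substitute in every rule of length ≥2.
BIN: R -> ABB becomes R -> AD, D -> BB; S -> CBB becomes S -> CE, E -> BB; S -> CRA becomes S -> CF, F -> RA.

S -> BC | CA | CE | CF; A -> d; B -> b; C -> f; D -> BB; E -> BB; F -> RA; R -> b | AD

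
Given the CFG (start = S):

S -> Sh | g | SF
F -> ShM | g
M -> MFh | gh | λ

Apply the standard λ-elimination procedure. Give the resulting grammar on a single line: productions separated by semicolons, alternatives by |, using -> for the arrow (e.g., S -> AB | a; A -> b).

S -> g | SF | Sh; F -> g | Sh | ShM; M -> Fh | gh | MFh

Nullable set: {M}.
F -> ShM: M nullable, giving Sh | ShM.
Drop M -> λ.
M -> MFh: M nullable, giving Fh | MFh.
Unchanged (no nullable symbols): S -> SF; S -> Sh; S -> g; F -> g; M -> gh.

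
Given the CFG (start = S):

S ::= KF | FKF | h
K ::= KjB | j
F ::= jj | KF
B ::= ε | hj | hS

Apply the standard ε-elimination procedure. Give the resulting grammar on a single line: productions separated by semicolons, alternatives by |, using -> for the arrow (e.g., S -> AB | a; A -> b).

S -> h | KF | FKF; B -> hS | hj; F -> KF | jj; K -> j | Kj | KjB

Nullable set: {B}.
Drop B -> ε.
K -> KjB: B nullable, giving Kj | KjB.
Unchanged (no nullable symbols): S -> FKF; S -> KF; S -> h; B -> hS; B -> hj; F -> KF; F -> jj; K -> j.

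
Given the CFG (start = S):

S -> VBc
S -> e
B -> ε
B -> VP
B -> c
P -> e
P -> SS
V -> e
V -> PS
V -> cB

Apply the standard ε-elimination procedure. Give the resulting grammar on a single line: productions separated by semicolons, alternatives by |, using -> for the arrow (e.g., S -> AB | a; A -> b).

Nullable set: {B}.
S -> VBc: B nullable, giving VBc | Vc.
Drop B -> ε.
V -> cB: B nullable, giving c | cB.
Unchanged (no nullable symbols): S -> e; B -> VP; B -> c; P -> SS; P -> e; V -> PS; V -> e.

S -> e | Vc | VBc; B -> c | VP; P -> e | SS; V -> c | e | PS | cB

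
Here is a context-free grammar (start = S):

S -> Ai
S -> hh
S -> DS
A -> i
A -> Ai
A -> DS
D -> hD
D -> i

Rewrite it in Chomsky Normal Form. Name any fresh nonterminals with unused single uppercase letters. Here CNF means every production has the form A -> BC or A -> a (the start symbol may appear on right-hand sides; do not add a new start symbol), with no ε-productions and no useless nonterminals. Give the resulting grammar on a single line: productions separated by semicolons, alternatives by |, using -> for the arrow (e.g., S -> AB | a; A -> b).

S -> AB | CC | DS; A -> i | AB | DS; B -> i; C -> h; D -> i | CD

No ε-productions.
No unit productions to eliminate.
TERM: introduce C -> h, B -> i and substitute in every rule of length ≥2.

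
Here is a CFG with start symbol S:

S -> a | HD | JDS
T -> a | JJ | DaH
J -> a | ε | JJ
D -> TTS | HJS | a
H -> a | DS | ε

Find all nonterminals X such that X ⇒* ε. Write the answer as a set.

{H, J, T}

Directly nullable (have an ε-rule): {H, J}.
T is nullable via T -> JJ (every symbol on the right is already known nullable).
Not nullable: D, S — each has a terminal in every rule's right-hand side or depends on a non-nullable symbol.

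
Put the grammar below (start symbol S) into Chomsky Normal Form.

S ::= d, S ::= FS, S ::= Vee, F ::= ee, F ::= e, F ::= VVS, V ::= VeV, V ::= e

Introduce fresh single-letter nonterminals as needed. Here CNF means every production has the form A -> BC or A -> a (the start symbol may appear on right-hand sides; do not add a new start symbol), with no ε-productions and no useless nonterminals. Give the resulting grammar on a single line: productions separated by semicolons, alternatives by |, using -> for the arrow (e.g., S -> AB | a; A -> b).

S -> d | FS | VC; A -> e; B -> VS; C -> AA; D -> AV; F -> e | AA | VB; V -> e | VD

No ε-productions.
No unit productions to eliminate.
TERM: introduce A -> e and substitute in every rule of length ≥2.
BIN: F -> VVS becomes F -> VB, B -> VS; S -> VAA becomes S -> VC, C -> AA; V -> VAV becomes V -> VD, D -> AV.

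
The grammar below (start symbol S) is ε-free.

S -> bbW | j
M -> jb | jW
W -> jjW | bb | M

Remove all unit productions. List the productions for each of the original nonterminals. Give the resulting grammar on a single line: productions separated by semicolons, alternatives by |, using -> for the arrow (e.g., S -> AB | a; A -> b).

Unit productions: W->M.
Unit pairs (A ⇒* B via units): (W,M).
S: inherits non-unit rules of {S} → bbW | j.
M: inherits non-unit rules of {M} → jW | jb.
W: inherits non-unit rules of {M, W} → bb | jW | jb | jjW.

S -> j | bbW; M -> jW | jb; W -> bb | jW | jb | jjW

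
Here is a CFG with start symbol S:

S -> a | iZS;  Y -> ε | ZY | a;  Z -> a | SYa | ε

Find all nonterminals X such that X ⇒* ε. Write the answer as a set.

Directly nullable (have an ε-rule): {Y, Z}.
Not nullable: S — each has a terminal in every rule's right-hand side or depends on a non-nullable symbol.

{Y, Z}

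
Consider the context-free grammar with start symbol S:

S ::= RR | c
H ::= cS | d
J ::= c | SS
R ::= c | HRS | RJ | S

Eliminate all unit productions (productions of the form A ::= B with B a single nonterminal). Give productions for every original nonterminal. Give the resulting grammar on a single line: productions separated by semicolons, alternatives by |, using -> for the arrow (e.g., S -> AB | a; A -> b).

S -> c | RR; H -> d | cS; J -> c | SS; R -> c | RJ | RR | HRS

Unit productions: R->S.
Unit pairs (A ⇒* B via units): (R,S).
S: inherits non-unit rules of {S} → RR | c.
H: inherits non-unit rules of {H} → cS | d.
J: inherits non-unit rules of {J} → SS | c.
R: inherits non-unit rules of {R, S} → HRS | RJ | RR | c.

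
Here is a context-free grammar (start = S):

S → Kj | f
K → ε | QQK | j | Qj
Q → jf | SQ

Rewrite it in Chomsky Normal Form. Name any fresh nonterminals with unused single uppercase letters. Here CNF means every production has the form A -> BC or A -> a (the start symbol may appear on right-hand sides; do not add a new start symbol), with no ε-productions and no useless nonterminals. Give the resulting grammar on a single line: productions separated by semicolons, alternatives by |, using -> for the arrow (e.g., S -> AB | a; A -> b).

Nullable: {K}; after ε-elimination: S -> f | j | Kj; K -> j | QQ | Qj | QQK; Q -> SQ | jf.
No unit productions to eliminate.
TERM: introduce B -> f, A -> j and substitute in every rule of length ≥2.
BIN: K -> QQK becomes K -> QC, C -> QK.

S -> f | j | KA; A -> j; B -> f; C -> QK; K -> j | QA | QC | QQ; Q -> AB | SQ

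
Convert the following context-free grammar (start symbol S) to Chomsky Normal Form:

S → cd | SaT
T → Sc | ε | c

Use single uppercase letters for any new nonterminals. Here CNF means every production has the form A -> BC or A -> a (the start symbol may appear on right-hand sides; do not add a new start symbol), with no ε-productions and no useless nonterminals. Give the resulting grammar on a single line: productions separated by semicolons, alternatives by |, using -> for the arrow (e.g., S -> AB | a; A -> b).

S -> BC | SA | SD; A -> a; B -> c; C -> d; D -> AT; T -> c | SB

Nullable: {T}; after ε-elimination: S -> Sa | cd | SaT; T -> c | Sc.
No unit productions to eliminate.
TERM: introduce A -> a, B -> c, C -> d and substitute in every rule of length ≥2.
BIN: S -> SAT becomes S -> SD, D -> AT.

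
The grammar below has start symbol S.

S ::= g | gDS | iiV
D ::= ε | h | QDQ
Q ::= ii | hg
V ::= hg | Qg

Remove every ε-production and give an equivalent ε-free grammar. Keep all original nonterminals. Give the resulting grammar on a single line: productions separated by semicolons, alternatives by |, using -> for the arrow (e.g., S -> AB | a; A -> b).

Nullable set: {D}.
S -> gDS: D nullable, giving gDS | gS.
Drop D -> ε.
D -> QDQ: D nullable, giving QDQ | QQ.
Unchanged (no nullable symbols): S -> g; S -> iiV; D -> h; Q -> hg; Q -> ii; V -> Qg; V -> hg.

S -> g | gS | gDS | iiV; D -> h | QQ | QDQ; Q -> hg | ii; V -> Qg | hg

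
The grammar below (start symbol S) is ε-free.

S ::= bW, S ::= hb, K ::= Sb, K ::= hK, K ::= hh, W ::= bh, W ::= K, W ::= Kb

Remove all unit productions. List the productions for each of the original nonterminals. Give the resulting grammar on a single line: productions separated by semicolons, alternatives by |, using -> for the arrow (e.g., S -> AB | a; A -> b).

S -> bW | hb; K -> Sb | hK | hh; W -> Kb | Sb | bh | hK | hh

Unit productions: W->K.
Unit pairs (A ⇒* B via units): (W,K).
S: inherits non-unit rules of {S} → bW | hb.
K: inherits non-unit rules of {K} → Sb | hK | hh.
W: inherits non-unit rules of {K, W} → Kb | Sb | bh | hK | hh.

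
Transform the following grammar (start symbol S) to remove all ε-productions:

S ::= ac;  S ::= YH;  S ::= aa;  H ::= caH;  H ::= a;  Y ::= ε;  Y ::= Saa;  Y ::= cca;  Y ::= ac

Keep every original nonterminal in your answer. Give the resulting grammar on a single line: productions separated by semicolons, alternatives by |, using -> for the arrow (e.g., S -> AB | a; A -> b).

S -> H | YH | aa | ac; H -> a | caH; Y -> ac | Saa | cca

Nullable set: {Y}.
S -> YH: Y nullable, giving H | YH.
Drop Y -> ε.
Unchanged (no nullable symbols): S -> aa; S -> ac; H -> a; H -> caH; Y -> Saa; Y -> ac; Y -> cca.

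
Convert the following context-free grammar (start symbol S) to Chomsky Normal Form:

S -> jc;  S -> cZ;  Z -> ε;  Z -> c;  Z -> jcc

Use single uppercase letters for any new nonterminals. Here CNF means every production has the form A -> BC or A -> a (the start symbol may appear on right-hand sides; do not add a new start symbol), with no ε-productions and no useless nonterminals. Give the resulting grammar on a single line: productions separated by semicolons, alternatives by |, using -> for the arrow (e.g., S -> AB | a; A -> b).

S -> c | AZ | BA; A -> c; B -> j; C -> AA; Z -> c | BC

Nullable: {Z}; after ε-elimination: S -> c | cZ | jc; Z -> c | jcc.
No unit productions to eliminate.
TERM: introduce A -> c, B -> j and substitute in every rule of length ≥2.
BIN: Z -> BAA becomes Z -> BC, C -> AA.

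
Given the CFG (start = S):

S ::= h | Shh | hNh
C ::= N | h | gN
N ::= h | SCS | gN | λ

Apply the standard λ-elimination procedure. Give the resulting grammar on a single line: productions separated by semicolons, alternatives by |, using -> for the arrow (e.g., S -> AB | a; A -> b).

S -> h | hh | Shh | hNh; C -> N | g | h | gN; N -> g | h | SS | gN | SCS

Nullable set: {C, N}.
S -> hNh: N nullable, giving hNh | hh.
C -> N: N nullable, giving N.
C -> gN: N nullable, giving g | gN.
Drop N -> λ.
N -> SCS: C nullable, giving SCS | SS.
N -> gN: N nullable, giving g | gN.
Unchanged (no nullable symbols): S -> Shh; S -> h; C -> h; N -> h.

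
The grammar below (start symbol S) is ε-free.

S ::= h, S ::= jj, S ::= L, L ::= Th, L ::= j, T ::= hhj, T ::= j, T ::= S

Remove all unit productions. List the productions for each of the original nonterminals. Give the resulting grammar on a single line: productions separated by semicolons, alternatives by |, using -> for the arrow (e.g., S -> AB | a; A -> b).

S -> h | j | Th | jj; L -> j | Th; T -> h | j | Th | jj | hhj

Unit productions: S->L, T->S.
Unit pairs (A ⇒* B via units): (S,L), (T,L), (T,S).
S: inherits non-unit rules of {L, S} → Th | h | j | jj.
L: inherits non-unit rules of {L} → Th | j.
T: inherits non-unit rules of {L, S, T} → Th | h | hhj | j | jj.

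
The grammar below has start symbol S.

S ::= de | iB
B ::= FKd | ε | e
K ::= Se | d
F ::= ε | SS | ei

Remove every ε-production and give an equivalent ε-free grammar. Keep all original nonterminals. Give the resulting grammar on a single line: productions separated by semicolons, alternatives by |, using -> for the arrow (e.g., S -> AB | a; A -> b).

S -> i | de | iB; B -> e | Kd | FKd; F -> SS | ei; K -> d | Se

Nullable set: {B, F}.
S -> iB: B nullable, giving i | iB.
Drop B -> ε.
B -> FKd: F nullable, giving FKd | Kd.
Drop F -> ε.
Unchanged (no nullable symbols): S -> de; B -> e; F -> SS; F -> ei; K -> Se; K -> d.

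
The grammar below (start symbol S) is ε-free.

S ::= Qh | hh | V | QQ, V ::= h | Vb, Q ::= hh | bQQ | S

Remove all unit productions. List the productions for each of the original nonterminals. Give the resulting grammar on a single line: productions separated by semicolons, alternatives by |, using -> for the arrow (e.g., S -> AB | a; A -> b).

Unit productions: Q->S, S->V.
Unit pairs (A ⇒* B via units): (Q,S), (Q,V), (S,V).
S: inherits non-unit rules of {S, V} → QQ | Qh | Vb | h | hh.
Q: inherits non-unit rules of {Q, S, V} → QQ | Qh | Vb | bQQ | h | hh.
V: inherits non-unit rules of {V} → Vb | h.

S -> h | QQ | Qh | Vb | hh; Q -> h | QQ | Qh | Vb | hh | bQQ; V -> h | Vb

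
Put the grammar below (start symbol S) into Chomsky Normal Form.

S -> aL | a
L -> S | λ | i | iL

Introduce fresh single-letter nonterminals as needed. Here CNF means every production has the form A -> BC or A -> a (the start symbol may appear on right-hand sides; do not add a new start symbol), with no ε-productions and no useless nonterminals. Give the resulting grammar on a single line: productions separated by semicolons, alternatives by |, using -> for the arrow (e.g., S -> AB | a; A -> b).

Nullable: {L}; after ε-elimination: S -> a | aL; L -> S | i | iL.
After unit-elimination: S -> a | aL; L -> a | i | aL | iL.
TERM: introduce A -> a, B -> i and substitute in every rule of length ≥2.

S -> a | AL; A -> a; B -> i; L -> a | i | AL | BL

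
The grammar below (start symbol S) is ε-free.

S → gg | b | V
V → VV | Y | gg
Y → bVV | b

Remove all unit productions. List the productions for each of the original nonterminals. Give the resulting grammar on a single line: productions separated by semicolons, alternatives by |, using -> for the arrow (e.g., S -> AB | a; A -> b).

Unit productions: S->V, V->Y.
Unit pairs (A ⇒* B via units): (S,V), (S,Y), (V,Y).
S: inherits non-unit rules of {S, V, Y} → VV | b | bVV | gg.
V: inherits non-unit rules of {V, Y} → VV | b | bVV | gg.
Y: inherits non-unit rules of {Y} → b | bVV.

S -> b | VV | gg | bVV; V -> b | VV | gg | bVV; Y -> b | bVV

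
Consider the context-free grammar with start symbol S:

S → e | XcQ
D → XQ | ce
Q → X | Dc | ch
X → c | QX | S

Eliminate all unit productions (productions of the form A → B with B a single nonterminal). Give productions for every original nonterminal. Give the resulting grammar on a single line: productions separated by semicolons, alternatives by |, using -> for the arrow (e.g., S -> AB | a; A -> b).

Unit productions: Q->X, X->S.
Unit pairs (A ⇒* B via units): (Q,S), (Q,X), (X,S).
S: inherits non-unit rules of {S} → XcQ | e.
D: inherits non-unit rules of {D} → XQ | ce.
Q: inherits non-unit rules of {Q, S, X} → Dc | QX | XcQ | c | ch | e.
X: inherits non-unit rules of {S, X} → QX | XcQ | c | e.

S -> e | XcQ; D -> XQ | ce; Q -> c | e | Dc | QX | ch | XcQ; X -> c | e | QX | XcQ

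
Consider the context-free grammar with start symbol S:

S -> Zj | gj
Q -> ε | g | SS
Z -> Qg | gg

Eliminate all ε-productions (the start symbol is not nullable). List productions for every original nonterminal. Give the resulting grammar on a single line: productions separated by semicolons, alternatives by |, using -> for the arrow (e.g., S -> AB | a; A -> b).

S -> Zj | gj; Q -> g | SS; Z -> g | Qg | gg

Nullable set: {Q}.
Drop Q -> ε.
Z -> Qg: Q nullable, giving Qg | g.
Unchanged (no nullable symbols): S -> Zj; S -> gj; Q -> SS; Q -> g; Z -> gg.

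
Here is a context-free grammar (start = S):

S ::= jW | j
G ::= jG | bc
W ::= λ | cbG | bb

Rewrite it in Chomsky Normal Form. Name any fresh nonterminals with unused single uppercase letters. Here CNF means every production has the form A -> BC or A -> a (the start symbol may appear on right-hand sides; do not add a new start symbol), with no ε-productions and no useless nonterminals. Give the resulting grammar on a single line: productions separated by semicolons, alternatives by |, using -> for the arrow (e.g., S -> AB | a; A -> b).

S -> j | CW; A -> b; B -> c; C -> j; D -> AG; G -> AB | CG; W -> AA | BD

Nullable: {W}; after ε-elimination: S -> j | jW; G -> bc | jG; W -> bb | cbG.
No unit productions to eliminate.
TERM: introduce A -> b, B -> c, C -> j and substitute in every rule of length ≥2.
BIN: W -> BAG becomes W -> BD, D -> AG.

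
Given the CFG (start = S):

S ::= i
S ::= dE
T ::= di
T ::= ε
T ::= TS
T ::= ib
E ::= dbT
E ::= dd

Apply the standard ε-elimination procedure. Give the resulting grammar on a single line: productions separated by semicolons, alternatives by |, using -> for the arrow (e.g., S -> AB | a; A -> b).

S -> i | dE; E -> db | dd | dbT; T -> S | TS | di | ib

Nullable set: {T}.
E -> dbT: T nullable, giving db | dbT.
Drop T -> ε.
T -> TS: T nullable, giving S | TS.
Unchanged (no nullable symbols): S -> dE; S -> i; E -> dd; T -> di; T -> ib.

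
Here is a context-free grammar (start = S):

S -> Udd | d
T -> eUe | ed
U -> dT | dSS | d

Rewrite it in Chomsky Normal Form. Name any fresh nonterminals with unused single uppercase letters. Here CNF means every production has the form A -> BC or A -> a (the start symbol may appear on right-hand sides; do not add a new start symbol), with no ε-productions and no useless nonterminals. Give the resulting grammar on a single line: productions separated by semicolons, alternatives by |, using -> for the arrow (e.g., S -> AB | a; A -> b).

S -> d | UC; A -> d; B -> e; C -> AA; D -> UB; E -> SS; T -> BA | BD; U -> d | AE | AT

No ε-productions.
No unit productions to eliminate.
TERM: introduce A -> d, B -> e and substitute in every rule of length ≥2.
BIN: S -> UAA becomes S -> UC, C -> AA; T -> BUB becomes T -> BD, D -> UB; U -> ASS becomes U -> AE, E -> SS.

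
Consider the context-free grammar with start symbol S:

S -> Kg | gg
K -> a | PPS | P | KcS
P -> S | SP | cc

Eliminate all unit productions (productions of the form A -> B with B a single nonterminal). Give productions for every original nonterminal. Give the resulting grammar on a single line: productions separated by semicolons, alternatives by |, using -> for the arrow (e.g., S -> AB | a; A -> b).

Unit productions: K->P, P->S.
Unit pairs (A ⇒* B via units): (K,P), (K,S), (P,S).
S: inherits non-unit rules of {S} → Kg | gg.
K: inherits non-unit rules of {K, P, S} → KcS | Kg | PPS | SP | a | cc | gg.
P: inherits non-unit rules of {P, S} → Kg | SP | cc | gg.

S -> Kg | gg; K -> a | Kg | SP | cc | gg | KcS | PPS; P -> Kg | SP | cc | gg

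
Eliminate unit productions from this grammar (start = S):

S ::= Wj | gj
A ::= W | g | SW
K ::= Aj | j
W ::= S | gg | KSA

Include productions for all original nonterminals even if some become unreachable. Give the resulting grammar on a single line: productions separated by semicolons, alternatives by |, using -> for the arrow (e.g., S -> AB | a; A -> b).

S -> Wj | gj; A -> g | SW | Wj | gg | gj | KSA; K -> j | Aj; W -> Wj | gg | gj | KSA

Unit productions: A->W, W->S.
Unit pairs (A ⇒* B via units): (A,S), (A,W), (W,S).
S: inherits non-unit rules of {S} → Wj | gj.
A: inherits non-unit rules of {A, S, W} → KSA | SW | Wj | g | gg | gj.
K: inherits non-unit rules of {K} → Aj | j.
W: inherits non-unit rules of {S, W} → KSA | Wj | gg | gj.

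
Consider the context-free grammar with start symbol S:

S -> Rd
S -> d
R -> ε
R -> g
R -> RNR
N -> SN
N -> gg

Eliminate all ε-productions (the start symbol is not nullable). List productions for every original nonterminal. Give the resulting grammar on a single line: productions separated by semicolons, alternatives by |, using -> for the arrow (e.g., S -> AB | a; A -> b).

Nullable set: {R}.
S -> Rd: R nullable, giving Rd | d.
Drop R -> ε.
R -> RNR: R, R nullable, giving N | NR | RN | RNR.
Unchanged (no nullable symbols): S -> d; N -> SN; N -> gg; R -> g.

S -> d | Rd; N -> SN | gg; R -> N | g | NR | RN | RNR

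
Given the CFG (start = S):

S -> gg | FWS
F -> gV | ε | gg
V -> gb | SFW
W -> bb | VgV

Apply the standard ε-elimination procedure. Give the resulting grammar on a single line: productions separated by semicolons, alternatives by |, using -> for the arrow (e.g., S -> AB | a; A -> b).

S -> WS | gg | FWS; F -> gV | gg; V -> SW | gb | SFW; W -> bb | VgV

Nullable set: {F}.
S -> FWS: F nullable, giving FWS | WS.
Drop F -> ε.
V -> SFW: F nullable, giving SFW | SW.
Unchanged (no nullable symbols): S -> gg; F -> gV; F -> gg; V -> gb; W -> VgV; W -> bb.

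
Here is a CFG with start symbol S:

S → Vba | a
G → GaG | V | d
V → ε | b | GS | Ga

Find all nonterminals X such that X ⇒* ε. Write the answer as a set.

{G, V}

Directly nullable (have an ε-rule): {V}.
G is nullable via G -> V (every symbol on the right is already known nullable).
Not nullable: S — each has a terminal in every rule's right-hand side or depends on a non-nullable symbol.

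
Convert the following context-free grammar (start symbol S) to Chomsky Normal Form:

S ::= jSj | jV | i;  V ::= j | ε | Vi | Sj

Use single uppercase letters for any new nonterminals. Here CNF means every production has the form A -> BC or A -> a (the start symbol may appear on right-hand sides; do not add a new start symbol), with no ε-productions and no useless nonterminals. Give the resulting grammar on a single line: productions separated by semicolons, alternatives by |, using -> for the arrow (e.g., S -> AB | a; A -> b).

S -> i | j | AC | AV; A -> j; B -> i; C -> SA; V -> i | j | SA | VB

Nullable: {V}; after ε-elimination: S -> i | j | jV | jSj; V -> i | j | Sj | Vi.
No unit productions to eliminate.
TERM: introduce B -> i, A -> j and substitute in every rule of length ≥2.
BIN: S -> ASA becomes S -> AC, C -> SA.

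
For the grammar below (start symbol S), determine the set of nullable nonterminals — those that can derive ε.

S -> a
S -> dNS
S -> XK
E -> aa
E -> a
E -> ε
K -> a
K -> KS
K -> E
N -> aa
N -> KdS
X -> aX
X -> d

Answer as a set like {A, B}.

Directly nullable (have an ε-rule): {E}.
K is nullable via K -> E (every symbol on the right is already known nullable).
Not nullable: N, S, X — each has a terminal in every rule's right-hand side or depends on a non-nullable symbol.

{E, K}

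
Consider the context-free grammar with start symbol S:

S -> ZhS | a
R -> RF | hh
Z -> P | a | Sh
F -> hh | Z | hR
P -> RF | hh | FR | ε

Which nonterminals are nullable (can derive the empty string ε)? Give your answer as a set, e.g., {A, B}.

Directly nullable (have an ε-rule): {P}.
Z is nullable via Z -> P (every symbol on the right is already known nullable).
F is nullable via F -> Z (every symbol on the right is already known nullable).
Not nullable: R, S — each has a terminal in every rule's right-hand side or depends on a non-nullable symbol.

{F, P, Z}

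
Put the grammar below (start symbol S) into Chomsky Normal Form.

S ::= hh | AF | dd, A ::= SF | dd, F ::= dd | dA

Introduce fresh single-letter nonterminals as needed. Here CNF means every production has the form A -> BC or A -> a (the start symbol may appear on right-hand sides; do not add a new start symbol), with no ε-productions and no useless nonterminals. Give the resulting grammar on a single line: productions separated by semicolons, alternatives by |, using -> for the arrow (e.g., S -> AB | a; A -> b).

S -> AF | BB | CC; A -> BB | SF; B -> d; C -> h; F -> BA | BB

No ε-productions.
No unit productions to eliminate.
TERM: introduce B -> d, C -> h and substitute in every rule of length ≥2.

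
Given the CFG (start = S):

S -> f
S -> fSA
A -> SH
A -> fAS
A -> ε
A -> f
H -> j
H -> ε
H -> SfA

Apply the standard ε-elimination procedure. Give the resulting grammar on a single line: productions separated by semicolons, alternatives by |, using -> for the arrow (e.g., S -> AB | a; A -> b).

Nullable set: {A, H}.
S -> fSA: A nullable, giving fS | fSA.
Drop A -> ε.
A -> SH: H nullable, giving S | SH.
A -> fAS: A nullable, giving fAS | fS.
Drop H -> ε.
H -> SfA: A nullable, giving Sf | SfA.
Unchanged (no nullable symbols): S -> f; A -> f; H -> j.

S -> f | fS | fSA; A -> S | f | SH | fS | fAS; H -> j | Sf | SfA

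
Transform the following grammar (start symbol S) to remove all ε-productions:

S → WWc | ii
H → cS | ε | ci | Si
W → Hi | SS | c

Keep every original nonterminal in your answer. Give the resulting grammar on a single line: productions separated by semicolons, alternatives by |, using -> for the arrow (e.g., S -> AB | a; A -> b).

Nullable set: {H}.
Drop H -> ε.
W -> Hi: H nullable, giving Hi | i.
Unchanged (no nullable symbols): S -> WWc; S -> ii; H -> Si; H -> cS; H -> ci; W -> SS; W -> c.

S -> ii | WWc; H -> Si | cS | ci; W -> c | i | Hi | SS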